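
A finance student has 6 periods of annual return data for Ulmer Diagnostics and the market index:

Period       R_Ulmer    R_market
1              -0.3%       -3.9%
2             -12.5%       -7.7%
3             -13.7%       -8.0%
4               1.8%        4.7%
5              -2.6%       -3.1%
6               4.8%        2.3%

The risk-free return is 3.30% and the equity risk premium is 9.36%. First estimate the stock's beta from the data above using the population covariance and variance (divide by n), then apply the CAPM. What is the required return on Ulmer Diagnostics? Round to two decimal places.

Mean R_i = (-0.3 − 12.5 − 13.7 + 1.8 − 2.6 + 4.8) / 6 = -3.7500%
Mean R_m = (-3.9 − 7.7 − 8.0 + 4.7 − 3.1 + 2.3) / 6 = -2.6167%
Σ(R_i − R̄_i)(R_m − R̄_m) = 175.7050  ⇒  Cov = 175.7050 / 6 = 29.2842
Σ(R_m − R̄_m)² = 134.4083  ⇒  Var(R_m) = 134.4083 / 6 = 22.4014
β = Cov / Var(R_m) = 29.2842 / 22.4014 = 1.3072
E(R) = R_f + β × MRP = 3.30% + 1.3072 × 9.36% = 15.54%

15.54%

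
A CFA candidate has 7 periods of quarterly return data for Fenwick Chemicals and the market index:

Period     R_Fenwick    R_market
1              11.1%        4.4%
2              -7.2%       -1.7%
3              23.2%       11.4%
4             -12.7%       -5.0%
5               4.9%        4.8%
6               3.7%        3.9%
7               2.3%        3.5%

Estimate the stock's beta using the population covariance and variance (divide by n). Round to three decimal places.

2.198

Mean R_i = (11.1 − 7.2 + 23.2 − 12.7 + 4.9 + 3.7 + 2.3) / 7 = 3.6143%
Mean R_m = (4.4 − 1.7 + 11.4 − 5.0 + 4.8 + 3.9 + 3.5) / 7 = 3.0429%
Σ(R_i − R̄_i)(R_m − R̄_m) = 358.0757  ⇒  Cov = 358.0757 / 7 = 51.1537
Σ(R_m − R̄_m)² = 162.8971  ⇒  Var(R_m) = 162.8971 / 7 = 23.2710
β = Cov / Var(R_m) = 51.1537 / 23.2710 = 2.1982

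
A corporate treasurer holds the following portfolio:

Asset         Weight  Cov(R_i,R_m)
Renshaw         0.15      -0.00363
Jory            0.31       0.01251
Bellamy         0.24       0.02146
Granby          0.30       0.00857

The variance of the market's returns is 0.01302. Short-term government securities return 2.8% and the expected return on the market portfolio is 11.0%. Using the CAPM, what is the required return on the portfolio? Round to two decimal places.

β_Renshaw = -0.00363 / 0.01302 = -0.2788
β_Jory = 0.01251 / 0.01302 = 0.9608
β_Bellamy = 0.02146 / 0.01302 = 1.6482
β_Granby = 0.00857 / 0.01302 = 0.6582
β_P = Σ w_i β_i = 0.15×-0.2788 + 0.31×0.9608 + 0.24×1.6482 + 0.30×0.6582 = 0.8491
MRP = 11.0% − 2.8% = 8.20%
E(R_P) = R_f + β_P × MRP = 2.8% + 0.8491 × 8.2% = 9.76%

9.76%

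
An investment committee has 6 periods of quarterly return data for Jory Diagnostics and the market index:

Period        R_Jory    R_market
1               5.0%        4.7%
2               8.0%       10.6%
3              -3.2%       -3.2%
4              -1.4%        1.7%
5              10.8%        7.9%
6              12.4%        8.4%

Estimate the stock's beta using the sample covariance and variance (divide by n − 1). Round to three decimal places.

1.136

Mean R_i = (5.0 + 8.0 − 3.2 − 1.4 + 10.8 + 12.4) / 6 = 5.2667%
Mean R_m = (4.7 + 10.6 − 3.2 + 1.7 + 7.9 + 8.4) / 6 = 5.0167%
Σ(R_i − R̄_i)(R_m − R̄_m) = 147.1133  ⇒  Cov = 147.1133 / 5 = 29.4227
Σ(R_m − R̄_m)² = 129.5483  ⇒  Var(R_m) = 129.5483 / 5 = 25.9097
β = Cov / Var(R_m) = 29.4227 / 25.9097 = 1.1356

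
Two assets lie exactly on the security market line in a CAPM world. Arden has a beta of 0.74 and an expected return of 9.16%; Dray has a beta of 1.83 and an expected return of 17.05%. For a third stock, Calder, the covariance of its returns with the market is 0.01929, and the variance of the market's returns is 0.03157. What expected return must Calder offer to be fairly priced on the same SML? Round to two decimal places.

MRP = (17.05% − 9.16%) / (1.83 − 0.74) = 7.2385%
R_f = 9.16% − 0.74 × 7.2385% = 3.8035%
β_Calder = Cov / Var(R_m) = 0.01929 / 0.03157 = 0.6110
E(R_Calder) = R_f + β × MRP = 3.8035% + 0.6110 × 7.2385% = 8.23%

8.23%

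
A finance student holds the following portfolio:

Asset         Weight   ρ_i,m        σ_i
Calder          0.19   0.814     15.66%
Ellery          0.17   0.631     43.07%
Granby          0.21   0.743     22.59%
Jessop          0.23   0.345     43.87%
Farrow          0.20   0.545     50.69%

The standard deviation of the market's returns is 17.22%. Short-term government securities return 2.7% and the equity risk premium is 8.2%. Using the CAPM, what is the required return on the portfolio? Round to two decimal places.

β_Calder = 0.814 × 15.66% / 17.22% = 0.7403
β_Ellery = 0.631 × 43.07% / 17.22% = 1.5782
β_Granby = 0.743 × 22.59% / 17.22% = 0.9747
β_Jessop = 0.345 × 43.87% / 17.22% = 0.8789
β_Farrow = 0.545 × 50.69% / 17.22% = 1.6043
β_P = Σ w_i β_i = 0.19×0.7403 + 0.17×1.5782 + 0.21×0.9747 + 0.23×0.8789 + 0.20×1.6043 = 1.1366
E(R_P) = R_f + β_P × MRP = 2.7% + 1.1366 × 8.2% = 12.02%

12.02%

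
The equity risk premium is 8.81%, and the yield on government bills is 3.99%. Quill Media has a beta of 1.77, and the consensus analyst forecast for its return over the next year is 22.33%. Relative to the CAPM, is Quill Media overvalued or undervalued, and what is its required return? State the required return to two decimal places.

Undervalued; required return 19.58%

Required return = R_f + β·MRP = 3.99% + 1.77 × 8.81% = 19.58%
Forecast 22.33% > required 19.58% → the stock plots above the SML → undervalued.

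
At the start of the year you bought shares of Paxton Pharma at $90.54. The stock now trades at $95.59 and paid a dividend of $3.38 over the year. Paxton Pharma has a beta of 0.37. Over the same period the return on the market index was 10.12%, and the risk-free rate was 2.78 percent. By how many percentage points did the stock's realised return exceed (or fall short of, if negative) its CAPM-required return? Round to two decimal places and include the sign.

+3.82%

Realised HPR = (P1 + D1 − P0) / P0 = (95.59 + 3.38 − 90.54) / 90.54 = 8.43 / 90.54 = 9.3108%
MRP = 10.12% − 2.78% = 7.34%
CAPM required = R_f + β·MRP = 2.78% + 0.37 × 7.34% = 5.4958%
α = realised − required = 9.3108% − 5.4958% = +3.82%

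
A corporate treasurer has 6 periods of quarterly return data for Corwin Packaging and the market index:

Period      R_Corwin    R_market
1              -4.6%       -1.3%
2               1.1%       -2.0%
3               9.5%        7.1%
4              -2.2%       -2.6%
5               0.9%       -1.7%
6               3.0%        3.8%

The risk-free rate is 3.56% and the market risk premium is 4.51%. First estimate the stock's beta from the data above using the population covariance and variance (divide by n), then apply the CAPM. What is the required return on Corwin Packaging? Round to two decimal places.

8.31%

Mean R_i = (-4.6 + 1.1 + 9.5 − 2.2 + 0.9 + 3.0) / 6 = 1.2833%
Mean R_m = (-1.3 − 2.0 + 7.1 − 2.6 − 1.7 + 3.8) / 6 = 0.5500%
Σ(R_i − R̄_i)(R_m − R̄_m) = 82.5850  ⇒  Cov = 82.5850 / 6 = 13.7642
Σ(R_m − R̄_m)² = 78.3750  ⇒  Var(R_m) = 78.3750 / 6 = 13.0625
β = Cov / Var(R_m) = 13.7642 / 13.0625 = 1.0537
E(R) = R_f + β × MRP = 3.56% + 1.0537 × 4.51% = 8.31%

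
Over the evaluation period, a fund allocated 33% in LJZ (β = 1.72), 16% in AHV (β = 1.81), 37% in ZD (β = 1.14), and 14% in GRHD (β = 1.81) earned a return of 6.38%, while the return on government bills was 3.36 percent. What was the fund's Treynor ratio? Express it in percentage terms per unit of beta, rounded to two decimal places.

β_P = 0.33×1.72 + 0.16×1.81 + 0.37×1.14 + 0.14×1.81 = 1.5324
Treynor = (R_P − R_f) / β_P = (6.38% − 3.36%) / 1.5324 = 3.02% / 1.5324 = 1.97%

1.97%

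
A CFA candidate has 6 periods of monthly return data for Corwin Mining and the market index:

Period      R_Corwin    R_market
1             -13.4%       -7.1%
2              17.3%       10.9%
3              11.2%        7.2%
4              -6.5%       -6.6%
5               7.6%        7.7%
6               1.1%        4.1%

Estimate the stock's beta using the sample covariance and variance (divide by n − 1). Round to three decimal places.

1.426

Mean R_i = (-13.4 + 17.3 + 11.2 − 6.5 + 7.6 + 1.1) / 6 = 2.8833%
Mean R_m = (-7.1 + 10.9 + 7.2 − 6.6 + 7.7 + 4.1) / 6 = 2.7000%
Σ(R_i − R̄_i)(R_m − R̄_m) = 423.5700  ⇒  Cov = 423.5700 / 5 = 84.7140
Σ(R_m − R̄_m)² = 296.9800  ⇒  Var(R_m) = 296.9800 / 5 = 59.3960
β = Cov / Var(R_m) = 84.7140 / 59.3960 = 1.4263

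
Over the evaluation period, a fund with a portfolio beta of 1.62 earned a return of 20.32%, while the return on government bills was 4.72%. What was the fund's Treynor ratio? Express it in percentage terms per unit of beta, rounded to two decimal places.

Treynor = (R_P − R_f) / β_P = (20.32% − 4.72%) / 1.6200 = 15.60% / 1.6200 = 9.63%

9.63%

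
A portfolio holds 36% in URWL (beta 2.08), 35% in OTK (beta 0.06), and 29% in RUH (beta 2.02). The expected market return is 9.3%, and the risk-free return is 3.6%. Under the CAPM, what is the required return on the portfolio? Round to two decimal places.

β_P = Σ w_i β_i = 0.36×2.08 + 0.35×0.06 + 0.29×2.02 = 1.3556
MRP = 9.3% − 3.6% = 5.70%
E(R_P) = R_f + β_P × MRP = 3.6% + 1.3556 × 5.7% = 11.33%

11.33%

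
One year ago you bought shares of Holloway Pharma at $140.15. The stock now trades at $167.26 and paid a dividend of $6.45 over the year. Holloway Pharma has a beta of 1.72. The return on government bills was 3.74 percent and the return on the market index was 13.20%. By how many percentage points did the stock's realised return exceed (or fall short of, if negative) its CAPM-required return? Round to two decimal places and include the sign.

+3.93%

Realised HPR = (P1 + D1 − P0) / P0 = (167.26 + 6.45 − 140.15) / 140.15 = 33.56 / 140.15 = 23.9458%
MRP = 13.20% − 3.74% = 9.46%
CAPM required = R_f + β·MRP = 3.74% + 1.72 × 9.46% = 20.0112%
α = realised − required = 23.9458% − 20.0112% = +3.93%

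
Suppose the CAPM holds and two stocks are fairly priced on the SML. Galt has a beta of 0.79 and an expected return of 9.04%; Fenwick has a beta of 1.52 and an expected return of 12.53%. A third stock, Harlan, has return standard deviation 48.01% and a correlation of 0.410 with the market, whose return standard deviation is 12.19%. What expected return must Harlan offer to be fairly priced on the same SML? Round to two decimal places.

MRP = (12.53% − 9.04%) / (1.52 − 0.79) = 4.7808%
R_f = 9.04% − 0.79 × 4.7808% = 5.2632%
β_Harlan = ρ·σ_i/σ_m = 0.410 × 48.01 / 12.19 = 1.6148
E(R_Harlan) = R_f + β × MRP = 5.2632% + 1.6148 × 4.7808% = 12.98%

12.98%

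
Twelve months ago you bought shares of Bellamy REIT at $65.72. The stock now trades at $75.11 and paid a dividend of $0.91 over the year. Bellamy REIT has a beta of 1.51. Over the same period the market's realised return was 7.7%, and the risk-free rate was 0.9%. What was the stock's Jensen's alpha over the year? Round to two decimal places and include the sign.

Realised HPR = (P1 + D1 − P0) / P0 = (75.11 + 0.91 − 65.72) / 65.72 = 10.30 / 65.72 = 15.6726%
MRP = 7.7% − 0.9% = 6.80%
CAPM required = R_f + β·MRP = 0.9% + 1.51 × 6.8% = 11.1680%
α = realised − required = 15.6726% − 11.1680% = +4.50%

+4.50%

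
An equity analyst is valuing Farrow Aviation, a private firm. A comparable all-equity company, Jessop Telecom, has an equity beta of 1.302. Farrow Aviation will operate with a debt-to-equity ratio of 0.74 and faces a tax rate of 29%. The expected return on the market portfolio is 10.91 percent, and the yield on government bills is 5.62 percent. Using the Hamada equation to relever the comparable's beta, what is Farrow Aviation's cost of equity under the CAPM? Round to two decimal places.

β_L = β_U × [1 + (1 − t)(D/E)] = 1.302 × [1 + (1 − 0.29) × 0.74]
    = 1.302 × [1 + 0.71 × 0.74] = 1.302 × 1.5254 = 1.9861
MRP = 10.91% − 5.62% = 5.29%
E(R) = R_f + β_L × MRP = 5.62% + 1.9861 × 5.29% = 16.13%

16.13%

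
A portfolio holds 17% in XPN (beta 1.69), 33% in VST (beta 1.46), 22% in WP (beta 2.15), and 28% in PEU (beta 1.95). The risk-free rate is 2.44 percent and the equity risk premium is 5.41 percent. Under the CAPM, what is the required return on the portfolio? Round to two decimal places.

12.11%

β_P = Σ w_i β_i = 0.17×1.69 + 0.33×1.46 + 0.22×2.15 + 0.28×1.95 = 1.7881
E(R_P) = R_f + β_P × MRP = 2.44% + 1.7881 × 5.41% = 12.11%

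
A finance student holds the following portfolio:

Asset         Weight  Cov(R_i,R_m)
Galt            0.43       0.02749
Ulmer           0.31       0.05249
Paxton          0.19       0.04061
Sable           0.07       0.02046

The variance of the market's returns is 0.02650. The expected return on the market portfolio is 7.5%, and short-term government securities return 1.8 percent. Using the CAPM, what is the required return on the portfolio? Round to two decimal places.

9.81%

β_Galt = 0.02749 / 0.02650 = 1.0374
β_Ulmer = 0.05249 / 0.02650 = 1.9808
β_Paxton = 0.04061 / 0.02650 = 1.5325
β_Sable = 0.02046 / 0.02650 = 0.7721
β_P = Σ w_i β_i = 0.43×1.0374 + 0.31×1.9808 + 0.19×1.5325 + 0.07×0.7721 = 1.4054
MRP = 7.5% − 1.8% = 5.70%
E(R_P) = R_f + β_P × MRP = 1.8% + 1.4054 × 5.7% = 9.81%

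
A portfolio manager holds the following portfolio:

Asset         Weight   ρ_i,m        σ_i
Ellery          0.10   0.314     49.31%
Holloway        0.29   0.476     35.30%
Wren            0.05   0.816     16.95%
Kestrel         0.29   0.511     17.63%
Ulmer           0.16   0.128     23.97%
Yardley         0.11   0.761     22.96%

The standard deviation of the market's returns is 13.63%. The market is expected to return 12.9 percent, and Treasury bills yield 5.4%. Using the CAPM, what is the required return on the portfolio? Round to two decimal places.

12.08%

β_Ellery = 0.314 × 49.31% / 13.63% = 1.1360
β_Holloway = 0.476 × 35.30% / 13.63% = 1.2328
β_Wren = 0.816 × 16.95% / 13.63% = 1.0148
β_Kestrel = 0.511 × 17.63% / 13.63% = 0.6610
β_Ulmer = 0.128 × 23.97% / 13.63% = 0.2251
β_Yardley = 0.761 × 22.96% / 13.63% = 1.2819
β_P = Σ w_i β_i = 0.10×1.1360 + 0.29×1.2328 + 0.05×1.0148 + 0.29×0.6610 + 0.16×0.2251 + 0.11×1.2819 = 0.8906
MRP = 12.9% − 5.4% = 7.50%
E(R_P) = R_f + β_P × MRP = 5.4% + 0.8906 × 7.5% = 12.08%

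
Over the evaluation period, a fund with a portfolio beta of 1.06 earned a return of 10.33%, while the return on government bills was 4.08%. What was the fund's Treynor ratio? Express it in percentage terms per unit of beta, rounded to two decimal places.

Treynor = (R_P − R_f) / β_P = (10.33% − 4.08%) / 1.0600 = 6.25% / 1.0600 = 5.90%

5.90%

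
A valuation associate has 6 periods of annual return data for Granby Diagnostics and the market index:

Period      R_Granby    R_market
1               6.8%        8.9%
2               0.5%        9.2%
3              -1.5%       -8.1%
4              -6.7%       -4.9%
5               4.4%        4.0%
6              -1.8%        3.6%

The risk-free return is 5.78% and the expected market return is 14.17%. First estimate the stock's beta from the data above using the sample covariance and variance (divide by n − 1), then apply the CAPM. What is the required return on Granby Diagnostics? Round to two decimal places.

9.64%

Mean R_i = (6.8 + 0.5 − 1.5 − 6.7 + 4.4 − 1.8) / 6 = 0.2833%
Mean R_m = (8.9 + 9.2 − 8.1 − 4.9 + 4.0 + 3.6) / 6 = 2.1167%
Σ(R_i − R̄_i)(R_m − R̄_m) = 117.6217  ⇒  Cov = 117.6217 / 5 = 23.5243
Σ(R_m − R̄_m)² = 255.5483  ⇒  Var(R_m) = 255.5483 / 5 = 51.1097
β = Cov / Var(R_m) = 23.5243 / 51.1097 = 0.4603
MRP = 14.17% − 5.78% = 8.39%
E(R) = R_f + β × MRP = 5.78% + 0.4603 × 8.39% = 9.64%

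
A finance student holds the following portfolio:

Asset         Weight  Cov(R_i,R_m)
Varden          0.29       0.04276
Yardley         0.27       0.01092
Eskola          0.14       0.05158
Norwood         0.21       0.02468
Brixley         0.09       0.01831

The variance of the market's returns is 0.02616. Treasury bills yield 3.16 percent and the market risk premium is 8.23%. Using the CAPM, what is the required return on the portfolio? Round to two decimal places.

β_Varden = 0.04276 / 0.02616 = 1.6346
β_Yardley = 0.01092 / 0.02616 = 0.4174
β_Eskola = 0.05158 / 0.02616 = 1.9717
β_Norwood = 0.02468 / 0.02616 = 0.9434
β_Brixley = 0.01831 / 0.02616 = 0.6999
β_P = Σ w_i β_i = 0.29×1.6346 + 0.27×0.4174 + 0.14×1.9717 + 0.21×0.9434 + 0.09×0.6999 = 1.1239
E(R_P) = R_f + β_P × MRP = 3.16% + 1.1239 × 8.23% = 12.41%

12.41%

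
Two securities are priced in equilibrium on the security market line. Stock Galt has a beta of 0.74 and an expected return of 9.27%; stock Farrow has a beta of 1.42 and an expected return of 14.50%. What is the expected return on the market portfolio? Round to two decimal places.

11.27%

Both satisfy E(R) = R_f + β·MRP, so the slope of the SML is
MRP = (14.50% − 9.27%) / (1.42 − 0.74) = 5.23% / 0.68 = 7.6912%
R_f = E(R_Galt) − β_Galt·MRP = 9.27% − 0.74 × 7.6912% = 3.5785%
E(R_m) = R_f + MRP = 3.5785% + 7.6912% = 11.27%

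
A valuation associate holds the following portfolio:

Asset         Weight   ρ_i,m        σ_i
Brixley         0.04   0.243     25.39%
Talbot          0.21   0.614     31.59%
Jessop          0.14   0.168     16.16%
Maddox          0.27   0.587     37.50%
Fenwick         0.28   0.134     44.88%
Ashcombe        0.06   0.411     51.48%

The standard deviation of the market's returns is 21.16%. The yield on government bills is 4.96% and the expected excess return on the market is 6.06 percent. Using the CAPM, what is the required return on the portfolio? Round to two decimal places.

β_Brixley = 0.243 × 25.39% / 21.16% = 0.2916
β_Talbot = 0.614 × 31.59% / 21.16% = 0.9166
β_Jessop = 0.168 × 16.16% / 21.16% = 0.1283
β_Maddox = 0.587 × 37.50% / 21.16% = 1.0403
β_Fenwick = 0.134 × 44.88% / 21.16% = 0.2842
β_Ashcombe = 0.411 × 51.48% / 21.16% = 0.9999
β_P = Σ w_i β_i = 0.04×0.2916 + 0.21×0.9166 + 0.14×0.1283 + 0.27×1.0403 + 0.28×0.2842 + 0.06×0.9999 = 0.6426
E(R_P) = R_f + β_P × MRP = 4.96% + 0.6426 × 6.06% = 8.85%

8.85%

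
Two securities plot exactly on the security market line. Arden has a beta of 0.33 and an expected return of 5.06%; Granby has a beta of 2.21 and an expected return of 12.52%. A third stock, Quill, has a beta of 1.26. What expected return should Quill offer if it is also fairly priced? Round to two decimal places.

MRP (SML slope) = (12.52% − 5.06%) / (2.21 − 0.33) = 7.46% / 1.88 = 3.9681%
R_f (intercept) = 5.06% − 0.33 × 3.9681% = 3.7505%
E(R_Quill) = R_f + β × MRP = 3.7505% + 1.26 × 3.9681% = 8.75%

8.75%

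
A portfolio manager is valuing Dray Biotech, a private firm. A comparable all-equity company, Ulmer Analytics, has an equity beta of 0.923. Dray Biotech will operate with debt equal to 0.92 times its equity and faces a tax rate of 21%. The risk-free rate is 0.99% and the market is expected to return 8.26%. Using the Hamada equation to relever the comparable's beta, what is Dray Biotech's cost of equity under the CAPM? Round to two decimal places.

12.58%

β_L = β_U × [1 + (1 − t)(D/E)] = 0.923 × [1 + (1 − 0.21) × 0.92]
    = 0.923 × [1 + 0.79 × 0.92] = 0.923 × 1.7268 = 1.5938
MRP = 8.26% − 0.99% = 7.27%
E(R) = R_f + β_L × MRP = 0.99% + 1.5938 × 7.27% = 12.58%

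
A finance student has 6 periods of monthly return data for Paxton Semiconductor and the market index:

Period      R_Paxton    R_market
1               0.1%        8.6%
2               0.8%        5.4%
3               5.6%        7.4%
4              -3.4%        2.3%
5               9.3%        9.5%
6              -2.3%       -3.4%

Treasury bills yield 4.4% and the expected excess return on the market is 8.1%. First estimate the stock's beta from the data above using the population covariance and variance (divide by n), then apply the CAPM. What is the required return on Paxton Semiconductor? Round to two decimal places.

Mean R_i = (0.1 + 0.8 + 5.6 − 3.4 + 9.3 − 2.3) / 6 = 1.6833%
Mean R_m = (8.6 + 5.4 + 7.4 + 2.3 + 9.5 − 3.4) / 6 = 4.9667%
Σ(R_i − R̄_i)(R_m − R̄_m) = 84.8067  ⇒  Cov = 84.8067 / 6 = 14.1345
Σ(R_m − R̄_m)² = 116.9733  ⇒  Var(R_m) = 116.9733 / 6 = 19.4956
β = Cov / Var(R_m) = 14.1345 / 19.4956 = 0.7250
E(R) = R_f + β × MRP = 4.4% + 0.7250 × 8.1% = 10.27%

10.27%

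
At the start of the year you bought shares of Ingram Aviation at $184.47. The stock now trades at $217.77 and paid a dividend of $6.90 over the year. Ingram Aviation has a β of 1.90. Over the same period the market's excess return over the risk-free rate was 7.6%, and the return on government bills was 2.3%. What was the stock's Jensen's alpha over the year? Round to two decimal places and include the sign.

Realised HPR = (P1 + D1 − P0) / P0 = (217.77 + 6.90 − 184.47) / 184.47 = 40.20 / 184.47 = 21.7922%
CAPM required = R_f + β·MRP = 2.3% + 1.90 × 7.6% = 16.7400%
α = realised − required = 21.7922% − 16.7400% = +5.05%

+5.05%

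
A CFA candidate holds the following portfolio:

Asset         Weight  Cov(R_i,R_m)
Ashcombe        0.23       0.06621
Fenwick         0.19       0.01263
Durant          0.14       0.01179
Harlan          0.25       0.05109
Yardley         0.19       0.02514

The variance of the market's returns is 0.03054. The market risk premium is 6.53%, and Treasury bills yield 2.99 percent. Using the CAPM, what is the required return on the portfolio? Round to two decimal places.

β_Ashcombe = 0.06621 / 0.03054 = 2.1680
β_Fenwick = 0.01263 / 0.03054 = 0.4136
β_Durant = 0.01179 / 0.03054 = 0.3861
β_Harlan = 0.05109 / 0.03054 = 1.6729
β_Yardley = 0.02514 / 0.03054 = 0.8232
β_P = Σ w_i β_i = 0.23×2.1680 + 0.19×0.4136 + 0.14×0.3861 + 0.25×1.6729 + 0.19×0.8232 = 1.2059
E(R_P) = R_f + β_P × MRP = 2.99% + 1.2059 × 6.53% = 10.86%

10.86%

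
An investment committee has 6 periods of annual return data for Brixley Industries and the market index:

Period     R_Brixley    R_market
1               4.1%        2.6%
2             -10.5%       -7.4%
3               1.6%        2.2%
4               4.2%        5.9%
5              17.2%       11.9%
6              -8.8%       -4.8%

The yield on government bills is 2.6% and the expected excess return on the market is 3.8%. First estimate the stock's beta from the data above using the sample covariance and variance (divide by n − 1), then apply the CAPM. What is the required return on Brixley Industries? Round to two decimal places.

Mean R_i = (4.1 − 10.5 + 1.6 + 4.2 + 17.2 − 8.8) / 6 = 1.3000%
Mean R_m = (2.6 − 7.4 + 2.2 + 5.9 + 11.9 − 4.8) / 6 = 1.7333%
Σ(R_i − R̄_i)(R_m − R̄_m) = 350.0600  ⇒  Cov = 350.0600 / 5 = 70.0120
Σ(R_m − R̄_m)² = 247.7933  ⇒  Var(R_m) = 247.7933 / 5 = 49.5587
β = Cov / Var(R_m) = 70.0120 / 49.5587 = 1.4127
E(R) = R_f + β × MRP = 2.6% + 1.4127 × 3.8% = 7.97%

7.97%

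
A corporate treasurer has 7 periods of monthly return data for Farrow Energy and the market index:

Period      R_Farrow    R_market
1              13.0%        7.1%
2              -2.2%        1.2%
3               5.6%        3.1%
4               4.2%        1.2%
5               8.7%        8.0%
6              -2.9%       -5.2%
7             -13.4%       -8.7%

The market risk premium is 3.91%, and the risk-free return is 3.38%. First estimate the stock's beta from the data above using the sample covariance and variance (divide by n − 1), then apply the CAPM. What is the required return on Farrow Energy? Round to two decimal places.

Mean R_i = (13.0 − 2.2 + 5.6 + 4.2 + 8.7 − 2.9 − 13.4) / 7 = 1.8571%
Mean R_m = (7.1 + 1.2 + 3.1 + 1.2 + 8.0 − 5.2 − 8.7) / 7 = 0.9571%
Σ(R_i − R̄_i)(R_m − R̄_m) = 300.8771  ⇒  Cov = 300.8771 / 6 = 50.1462
Σ(R_m − R̄_m)² = 223.2171  ⇒  Var(R_m) = 223.2171 / 6 = 37.2029
β = Cov / Var(R_m) = 50.1462 / 37.2029 = 1.3479
E(R) = R_f + β × MRP = 3.38% + 1.3479 × 3.91% = 8.65%

8.65%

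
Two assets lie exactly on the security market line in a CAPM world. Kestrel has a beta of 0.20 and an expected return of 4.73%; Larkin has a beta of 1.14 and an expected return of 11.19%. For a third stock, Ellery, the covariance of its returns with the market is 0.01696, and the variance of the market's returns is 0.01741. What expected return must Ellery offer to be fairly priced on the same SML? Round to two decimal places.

10.05%

MRP = (11.19% − 4.73%) / (1.14 − 0.20) = 6.8723%
R_f = 4.73% − 0.20 × 6.8723% = 3.3555%
β_Ellery = Cov / Var(R_m) = 0.01696 / 0.01741 = 0.9742
E(R_Ellery) = R_f + β × MRP = 3.3555% + 0.9742 × 6.8723% = 10.05%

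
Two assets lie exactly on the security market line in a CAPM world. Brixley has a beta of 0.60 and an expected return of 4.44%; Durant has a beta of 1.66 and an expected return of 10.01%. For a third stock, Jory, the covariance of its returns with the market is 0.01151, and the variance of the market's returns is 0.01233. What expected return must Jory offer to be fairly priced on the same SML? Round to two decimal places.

MRP = (10.01% − 4.44%) / (1.66 − 0.60) = 5.2547%
R_f = 4.44% − 0.60 × 5.2547% = 1.2872%
β_Jory = Cov / Var(R_m) = 0.01151 / 0.01233 = 0.9335
E(R_Jory) = R_f + β × MRP = 1.2872% + 0.9335 × 5.2547% = 6.19%

6.19%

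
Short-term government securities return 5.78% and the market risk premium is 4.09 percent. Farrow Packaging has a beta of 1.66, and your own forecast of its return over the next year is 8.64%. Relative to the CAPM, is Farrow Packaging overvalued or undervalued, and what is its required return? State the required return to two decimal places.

Overvalued; required return 12.57%

Required return = R_f + β·MRP = 5.78% + 1.66 × 4.09% = 12.57%
Forecast 8.64% < required 12.57% → the stock plots below the SML → overvalued.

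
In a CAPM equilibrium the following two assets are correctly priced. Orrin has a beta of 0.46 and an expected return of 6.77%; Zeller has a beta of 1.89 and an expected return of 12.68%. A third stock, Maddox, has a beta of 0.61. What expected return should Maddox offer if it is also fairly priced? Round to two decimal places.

7.39%

MRP (SML slope) = (12.68% − 6.77%) / (1.89 − 0.46) = 5.91% / 1.43 = 4.1329%
R_f (intercept) = 6.77% − 0.46 × 4.1329% = 4.8689%
E(R_Maddox) = R_f + β × MRP = 4.8689% + 0.61 × 4.1329% = 7.39%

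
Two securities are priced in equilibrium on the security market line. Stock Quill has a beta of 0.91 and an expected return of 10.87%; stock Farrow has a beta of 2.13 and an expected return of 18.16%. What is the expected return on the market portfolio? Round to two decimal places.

11.41%

Both satisfy E(R) = R_f + β·MRP, so the slope of the SML is
MRP = (18.16% − 10.87%) / (2.13 − 0.91) = 7.29% / 1.22 = 5.9754%
R_f = E(R_Quill) − β_Quill·MRP = 10.87% − 0.91 × 5.9754% = 5.4324%
E(R_m) = R_f + MRP = 5.4324% + 5.9754% = 11.41%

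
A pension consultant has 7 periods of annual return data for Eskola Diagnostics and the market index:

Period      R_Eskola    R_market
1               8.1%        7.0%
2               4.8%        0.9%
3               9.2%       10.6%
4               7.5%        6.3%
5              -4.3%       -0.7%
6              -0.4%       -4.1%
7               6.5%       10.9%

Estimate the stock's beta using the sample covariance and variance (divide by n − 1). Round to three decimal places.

0.708

Mean R_i = (8.1 + 4.8 + 9.2 + 7.5 − 4.3 − 0.4 + 6.5) / 7 = 4.4857%
Mean R_m = (7.0 + 0.9 + 10.6 + 6.3 − 0.7 − 4.1 + 10.9) / 7 = 4.4143%
Σ(R_i − R̄_i)(R_m − R̄_m) = 142.6814  ⇒  Cov = 142.6814 / 6 = 23.7802
Σ(R_m − R̄_m)² = 201.5686  ⇒  Var(R_m) = 201.5686 / 6 = 33.5948
β = Cov / Var(R_m) = 23.7802 / 33.5948 = 0.7079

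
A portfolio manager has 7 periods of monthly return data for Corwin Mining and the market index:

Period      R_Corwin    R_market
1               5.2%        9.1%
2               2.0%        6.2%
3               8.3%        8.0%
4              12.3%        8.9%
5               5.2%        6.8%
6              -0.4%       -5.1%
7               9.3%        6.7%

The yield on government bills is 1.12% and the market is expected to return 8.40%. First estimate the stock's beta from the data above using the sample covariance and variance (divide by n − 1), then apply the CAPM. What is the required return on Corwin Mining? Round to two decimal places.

5.72%

Mean R_i = (5.2 + 2.0 + 8.3 + 12.3 + 5.2 − 0.4 + 9.3) / 7 = 5.9857%
Mean R_m = (9.1 + 6.2 + 8.0 + 8.9 + 6.8 − 5.1 + 6.7) / 7 = 5.8000%
Σ(R_i − R̄_i)(R_m − R̄_m) = 92.2800  ⇒  Cov = 92.2800 / 6 = 15.3800
Σ(R_m − R̄_m)² = 146.1200  ⇒  Var(R_m) = 146.1200 / 6 = 24.3533
β = Cov / Var(R_m) = 15.3800 / 24.3533 = 0.6315
MRP = 8.40% − 1.12% = 7.28%
E(R) = R_f + β × MRP = 1.12% + 0.6315 × 7.28% = 5.72%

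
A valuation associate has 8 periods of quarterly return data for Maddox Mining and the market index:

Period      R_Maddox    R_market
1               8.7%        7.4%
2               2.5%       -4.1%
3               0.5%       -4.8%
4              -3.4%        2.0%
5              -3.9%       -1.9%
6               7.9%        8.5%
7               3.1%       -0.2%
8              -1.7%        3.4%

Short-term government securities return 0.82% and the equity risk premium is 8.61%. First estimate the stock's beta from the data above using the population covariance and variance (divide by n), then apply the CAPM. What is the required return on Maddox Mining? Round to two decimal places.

Mean R_i = (8.7 + 2.5 + 0.5 − 3.4 − 3.9 + 7.9 + 3.1 − 1.7) / 8 = 1.7125%
Mean R_m = (7.4 − 4.1 − 4.8 + 2.0 − 1.9 + 8.5 − 0.2 + 3.4) / 8 = 1.2875%
Σ(R_i − R̄_i)(R_m − R̄_m) = 95.4513  ⇒  Cov = 95.4513 / 8 = 11.9314
Σ(R_m − R̄_m)² = 172.8088  ⇒  Var(R_m) = 172.8088 / 8 = 21.6011
β = Cov / Var(R_m) = 11.9314 / 21.6011 = 0.5524
E(R) = R_f + β × MRP = 0.82% + 0.5524 × 8.61% = 5.58%

5.58%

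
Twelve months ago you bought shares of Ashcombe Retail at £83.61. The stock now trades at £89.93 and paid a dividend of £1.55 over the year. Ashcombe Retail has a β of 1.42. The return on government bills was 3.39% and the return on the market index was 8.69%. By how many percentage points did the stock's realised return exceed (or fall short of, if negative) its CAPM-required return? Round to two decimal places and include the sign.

Realised HPR = (P1 + D1 − P0) / P0 = (89.93 + 1.55 − 83.61) / 83.61 = 7.87 / 83.61 = 9.4127%
MRP = 8.69% − 3.39% = 5.30%
CAPM required = R_f + β·MRP = 3.39% + 1.42 × 5.30% = 10.9160%
α = realised − required = 9.4127% − 10.9160% = -1.50%

-1.50%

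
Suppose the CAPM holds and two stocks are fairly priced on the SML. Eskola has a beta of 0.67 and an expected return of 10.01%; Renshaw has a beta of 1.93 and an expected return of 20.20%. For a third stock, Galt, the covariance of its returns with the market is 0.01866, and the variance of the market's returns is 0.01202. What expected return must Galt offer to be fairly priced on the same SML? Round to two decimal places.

17.15%

MRP = (20.20% − 10.01%) / (1.93 − 0.67) = 8.0873%
R_f = 10.01% − 0.67 × 8.0873% = 4.5915%
β_Galt = Cov / Var(R_m) = 0.01866 / 0.01202 = 1.5524
E(R_Galt) = R_f + β × MRP = 4.5915% + 1.5524 × 8.0873% = 17.15%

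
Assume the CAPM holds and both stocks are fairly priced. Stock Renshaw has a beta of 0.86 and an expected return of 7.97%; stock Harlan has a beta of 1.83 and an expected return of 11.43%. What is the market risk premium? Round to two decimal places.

Both satisfy E(R) = R_f + β·MRP, so the slope of the SML is
MRP = (11.43% − 7.97%) / (1.83 − 0.86) = 3.46% / 0.97 = 3.5670%

3.57%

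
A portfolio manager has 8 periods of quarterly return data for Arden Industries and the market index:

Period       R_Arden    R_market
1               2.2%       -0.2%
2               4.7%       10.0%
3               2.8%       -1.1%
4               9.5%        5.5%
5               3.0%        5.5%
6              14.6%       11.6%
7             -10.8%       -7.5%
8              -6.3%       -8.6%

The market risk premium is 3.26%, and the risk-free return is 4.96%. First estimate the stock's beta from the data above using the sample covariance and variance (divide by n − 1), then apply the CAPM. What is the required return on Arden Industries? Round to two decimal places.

8.07%

Mean R_i = (2.2 + 4.7 + 2.8 + 9.5 + 3.0 + 14.6 − 10.8 − 6.3) / 8 = 2.4625%
Mean R_m = (-0.2 + 10.0 − 1.1 + 5.5 + 5.5 + 11.6 − 7.5 − 8.6) / 8 = 1.9000%
Σ(R_i − R̄_i)(R_m − R̄_m) = 379.3400  ⇒  Cov = 379.3400 / 7 = 54.1914
Σ(R_m − R̄_m)² = 397.6400  ⇒  Var(R_m) = 397.6400 / 7 = 56.8057
β = Cov / Var(R_m) = 54.1914 / 56.8057 = 0.9540
E(R) = R_f + β × MRP = 4.96% + 0.9540 × 3.26% = 8.07%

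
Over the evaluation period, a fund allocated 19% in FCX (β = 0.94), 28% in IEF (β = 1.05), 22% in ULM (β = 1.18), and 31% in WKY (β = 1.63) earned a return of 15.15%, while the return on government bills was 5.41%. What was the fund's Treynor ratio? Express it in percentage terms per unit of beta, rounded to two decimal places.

7.87%

β_P = 0.19×0.94 + 0.28×1.05 + 0.22×1.18 + 0.31×1.63 = 1.2375
Treynor = (R_P − R_f) / β_P = (15.15% − 5.41%) / 1.2375 = 9.74% / 1.2375 = 7.87%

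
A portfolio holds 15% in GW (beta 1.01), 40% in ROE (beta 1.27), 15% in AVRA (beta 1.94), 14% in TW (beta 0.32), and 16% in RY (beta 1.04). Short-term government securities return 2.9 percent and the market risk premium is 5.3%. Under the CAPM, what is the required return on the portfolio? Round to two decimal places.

β_P = Σ w_i β_i = 0.15×1.01 + 0.40×1.27 + 0.15×1.94 + 0.14×0.32 + 0.16×1.04 = 1.1617
E(R_P) = R_f + β_P × MRP = 2.9% + 1.1617 × 5.3% = 9.06%

9.06%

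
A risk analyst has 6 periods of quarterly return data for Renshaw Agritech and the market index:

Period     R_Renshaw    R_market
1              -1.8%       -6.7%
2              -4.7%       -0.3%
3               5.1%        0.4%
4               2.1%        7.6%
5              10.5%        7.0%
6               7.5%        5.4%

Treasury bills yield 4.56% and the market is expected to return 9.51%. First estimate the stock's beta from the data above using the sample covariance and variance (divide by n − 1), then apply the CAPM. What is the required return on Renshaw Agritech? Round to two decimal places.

7.96%

Mean R_i = (-1.8 − 4.7 + 5.1 + 2.1 + 10.5 + 7.5) / 6 = 3.1167%
Mean R_m = (-6.7 − 0.3 + 0.4 + 7.6 + 7.0 + 5.4) / 6 = 2.2333%
Σ(R_i − R̄_i)(R_m − R̄_m) = 103.7067  ⇒  Cov = 103.7067 / 5 = 20.7413
Σ(R_m − R̄_m)² = 151.1333  ⇒  Var(R_m) = 151.1333 / 5 = 30.2267
β = Cov / Var(R_m) = 20.7413 / 30.2267 = 0.6862
MRP = 9.51% − 4.56% = 4.95%
E(R) = R_f + β × MRP = 4.56% + 0.6862 × 4.95% = 7.96%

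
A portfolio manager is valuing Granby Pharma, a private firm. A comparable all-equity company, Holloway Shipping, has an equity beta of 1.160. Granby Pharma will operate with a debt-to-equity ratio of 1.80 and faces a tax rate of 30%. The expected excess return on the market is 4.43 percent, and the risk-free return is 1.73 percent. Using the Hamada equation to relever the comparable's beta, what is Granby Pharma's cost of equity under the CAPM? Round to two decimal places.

13.34%

β_L = β_U × [1 + (1 − t)(D/E)] = 1.160 × [1 + (1 − 0.30) × 1.80]
    = 1.160 × [1 + 0.70 × 1.80] = 1.160 × 2.2600 = 2.6216
E(R) = R_f + β_L × MRP = 1.73% + 2.6216 × 4.43% = 13.34%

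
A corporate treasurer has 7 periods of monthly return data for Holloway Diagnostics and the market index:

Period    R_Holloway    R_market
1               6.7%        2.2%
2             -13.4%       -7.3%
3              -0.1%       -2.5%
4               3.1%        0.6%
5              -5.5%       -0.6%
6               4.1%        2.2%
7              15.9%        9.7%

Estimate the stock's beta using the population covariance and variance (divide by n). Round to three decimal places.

1.701

Mean R_i = (6.7 − 13.4 − 0.1 + 3.1 − 5.5 + 4.1 + 15.9) / 7 = 1.5429%
Mean R_m = (2.2 − 7.3 − 2.5 + 0.6 − 0.6 + 2.2 + 9.7) / 7 = 0.6143%
Σ(R_i − R̄_i)(R_m − R̄_m) = 274.5857  ⇒  Cov = 274.5857 / 7 = 39.2265
Σ(R_m − R̄_m)² = 161.3886  ⇒  Var(R_m) = 161.3886 / 7 = 23.0555
β = Cov / Var(R_m) = 39.2265 / 23.0555 = 1.7014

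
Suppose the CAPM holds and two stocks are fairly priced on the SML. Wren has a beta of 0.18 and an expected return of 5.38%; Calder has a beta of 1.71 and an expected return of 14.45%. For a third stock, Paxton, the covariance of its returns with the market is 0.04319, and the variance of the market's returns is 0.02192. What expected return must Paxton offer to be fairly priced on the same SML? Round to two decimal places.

MRP = (14.45% − 5.38%) / (1.71 − 0.18) = 5.9281%
R_f = 5.38% − 0.18 × 5.9281% = 4.3129%
β_Paxton = Cov / Var(R_m) = 0.04319 / 0.02192 = 1.9703
E(R_Paxton) = R_f + β × MRP = 4.3129% + 1.9703 × 5.9281% = 15.99%

15.99%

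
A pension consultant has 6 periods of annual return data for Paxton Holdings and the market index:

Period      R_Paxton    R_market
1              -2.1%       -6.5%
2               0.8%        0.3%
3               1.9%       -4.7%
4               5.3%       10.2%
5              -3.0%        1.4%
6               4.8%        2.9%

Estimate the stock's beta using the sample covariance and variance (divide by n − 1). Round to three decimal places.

Mean R_i = (-2.1 + 0.8 + 1.9 + 5.3 − 3.0 + 4.8) / 6 = 1.2833%
Mean R_m = (-6.5 + 0.3 − 4.7 + 10.2 + 1.4 + 2.9) / 6 = 0.6000%
Σ(R_i − R̄_i)(R_m − R̄_m) = 64.1200  ⇒  Cov = 64.1200 / 5 = 12.8240
Σ(R_m − R̄_m)² = 176.6800  ⇒  Var(R_m) = 176.6800 / 5 = 35.3360
β = Cov / Var(R_m) = 12.8240 / 35.3360 = 0.3629

0.363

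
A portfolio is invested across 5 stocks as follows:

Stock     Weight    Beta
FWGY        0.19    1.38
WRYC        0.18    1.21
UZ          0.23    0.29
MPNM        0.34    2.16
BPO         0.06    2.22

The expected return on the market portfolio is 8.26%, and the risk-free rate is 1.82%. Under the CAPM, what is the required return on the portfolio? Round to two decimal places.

β_P = Σ w_i β_i = 0.19×1.38 + 0.18×1.21 + 0.23×0.29 + 0.34×2.16 + 0.06×2.22 = 1.4143
MRP = 8.26% − 1.82% = 6.44%
E(R_P) = R_f + β_P × MRP = 1.82% + 1.4143 × 6.44% = 10.93%

10.93%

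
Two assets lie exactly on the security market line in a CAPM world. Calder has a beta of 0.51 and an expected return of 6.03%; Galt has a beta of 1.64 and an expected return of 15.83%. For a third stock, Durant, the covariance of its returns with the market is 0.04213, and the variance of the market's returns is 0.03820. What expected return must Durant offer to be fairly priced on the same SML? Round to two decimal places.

MRP = (15.83% − 6.03%) / (1.64 − 0.51) = 8.6726%
R_f = 6.03% − 0.51 × 8.6726% = 1.6070%
β_Durant = Cov / Var(R_m) = 0.04213 / 0.03820 = 1.1029
E(R_Durant) = R_f + β × MRP = 1.6070% + 1.1029 × 8.6726% = 11.17%

11.17%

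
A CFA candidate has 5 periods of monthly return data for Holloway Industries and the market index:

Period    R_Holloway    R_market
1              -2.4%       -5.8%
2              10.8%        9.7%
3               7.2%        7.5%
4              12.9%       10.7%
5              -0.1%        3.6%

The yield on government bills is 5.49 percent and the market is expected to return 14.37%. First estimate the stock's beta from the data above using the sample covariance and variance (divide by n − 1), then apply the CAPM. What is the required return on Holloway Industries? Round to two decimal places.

13.63%

Mean R_i = (-2.4 + 10.8 + 7.2 + 12.9 − 0.1) / 5 = 5.6800%
Mean R_m = (-5.8 + 9.7 + 7.5 + 10.7 + 3.6) / 5 = 5.1400%
Σ(R_i − R̄_i)(R_m − R̄_m) = 164.3740  ⇒  Cov = 164.3740 / 4 = 41.0935
Σ(R_m − R̄_m)² = 179.3320  ⇒  Var(R_m) = 179.3320 / 4 = 44.8330
β = Cov / Var(R_m) = 41.0935 / 44.8330 = 0.9166
MRP = 14.37% − 5.49% = 8.88%
E(R) = R_f + β × MRP = 5.49% + 0.9166 × 8.88% = 13.63%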